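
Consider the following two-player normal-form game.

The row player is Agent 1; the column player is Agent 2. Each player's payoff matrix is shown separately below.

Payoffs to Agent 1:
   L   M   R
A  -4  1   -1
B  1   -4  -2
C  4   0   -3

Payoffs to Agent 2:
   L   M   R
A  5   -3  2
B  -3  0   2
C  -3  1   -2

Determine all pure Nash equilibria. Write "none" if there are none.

This game has no pure Nash equilibrium.

(A, L): Agent 1 can switch to B (-4 → 1). Not NE.
(A, M): Agent 2 can switch to L (-3 → 5). Not NE.
(A, R): Agent 2 can switch to L (2 → 5). Not NE.
(B, L): Agent 1 can switch to C (1 → 4). Not NE.
(B, M): Agent 1 can switch to A (-4 → 1). Not NE.
(B, R): Agent 1 can switch to A (-2 → -1). Not NE.
(C, L): Agent 2 can switch to M (-3 → 1). Not NE.
(C, M): Agent 1 can switch to A (0 → 1). Not NE.
(The remaining 1 profile has a profitable deviation by the same check.)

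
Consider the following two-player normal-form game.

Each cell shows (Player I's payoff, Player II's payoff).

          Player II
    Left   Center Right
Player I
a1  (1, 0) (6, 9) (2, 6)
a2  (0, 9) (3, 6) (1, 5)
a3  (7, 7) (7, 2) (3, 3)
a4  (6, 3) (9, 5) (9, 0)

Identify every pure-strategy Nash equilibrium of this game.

Player I against Left: payoffs 1, 0, 7, 6 → best response a3.
Player I against Center: payoffs 6, 3, 7, 9 → best response a4.
Player I against Right: payoffs 2, 1, 3, 9 → best response a4.
Player II against a1: payoffs 0, 9, 6 → best response Center.
Player II against a2: payoffs 9, 6, 5 → best response Left.
Player II against a3: payoffs 7, 2, 3 → best response Left.
Player II against a4: payoffs 3, 5, 0 → best response Center.
Mutual best responses: (a3, Left); (a4, Center).

The pure Nash equilibria are (a3, Left) and (a4, Center).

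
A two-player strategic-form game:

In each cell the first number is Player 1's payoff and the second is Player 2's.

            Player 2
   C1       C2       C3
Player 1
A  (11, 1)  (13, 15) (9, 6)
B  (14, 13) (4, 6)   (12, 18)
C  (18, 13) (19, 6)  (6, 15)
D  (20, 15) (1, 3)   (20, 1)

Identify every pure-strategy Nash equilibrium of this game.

Player 1 against C1: payoffs 11, 14, 18, 20 → best response D.
Player 1 against C2: payoffs 13, 4, 19, 1 → best response C.
Player 1 against C3: payoffs 9, 12, 6, 20 → best response D.
Player 2 against A: payoffs 1, 15, 6 → best response C2.
Player 2 against B: payoffs 13, 6, 18 → best response C3.
Player 2 against C: payoffs 13, 6, 15 → best response C3.
Player 2 against D: payoffs 15, 3, 1 → best response C1.
Mutual best responses: (D, C1).

(D, C1)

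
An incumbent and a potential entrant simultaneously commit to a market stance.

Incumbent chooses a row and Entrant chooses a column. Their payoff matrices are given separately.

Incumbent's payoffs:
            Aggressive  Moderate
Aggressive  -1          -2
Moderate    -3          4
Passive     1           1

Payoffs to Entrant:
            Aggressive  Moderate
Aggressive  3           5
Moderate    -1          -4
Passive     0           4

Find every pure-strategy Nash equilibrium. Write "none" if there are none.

Check each profile: it is a Nash equilibrium iff no player can strictly gain by switching unilaterally.
(Aggressive, Aggressive): Incumbent can switch to Passive (-1 → 1). Not NE.
(Aggressive, Moderate): Incumbent can switch to Moderate (-2 → 4). Not NE.
(Moderate, Aggressive): Incumbent can switch to Aggressive (-3 → -1). Not NE.
(Moderate, Moderate): Entrant can switch to Aggressive (-4 → -1). Not NE.
(Passive, Aggressive): Entrant can switch to Moderate (0 → 4). Not NE.
(Passive, Moderate): Incumbent can switch to Moderate (1 → 4). Not NE.

There is no pure-strategy Nash equilibrium.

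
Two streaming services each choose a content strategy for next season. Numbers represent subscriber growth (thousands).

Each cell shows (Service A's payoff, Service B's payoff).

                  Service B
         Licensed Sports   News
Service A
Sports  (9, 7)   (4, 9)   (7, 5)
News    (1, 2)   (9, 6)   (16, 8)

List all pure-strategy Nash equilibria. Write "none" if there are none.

Service A against Licensed: payoffs 9, 1 → best response Sports.
Service A against Sports: payoffs 4, 9 → best response News.
Service A against News: payoffs 7, 16 → best response News.
Service B against Sports: payoffs 7, 9, 5 → best response Sports.
Service B against News: payoffs 2, 6, 8 → best response News.
Mutual best responses: (News, News).

(News, News)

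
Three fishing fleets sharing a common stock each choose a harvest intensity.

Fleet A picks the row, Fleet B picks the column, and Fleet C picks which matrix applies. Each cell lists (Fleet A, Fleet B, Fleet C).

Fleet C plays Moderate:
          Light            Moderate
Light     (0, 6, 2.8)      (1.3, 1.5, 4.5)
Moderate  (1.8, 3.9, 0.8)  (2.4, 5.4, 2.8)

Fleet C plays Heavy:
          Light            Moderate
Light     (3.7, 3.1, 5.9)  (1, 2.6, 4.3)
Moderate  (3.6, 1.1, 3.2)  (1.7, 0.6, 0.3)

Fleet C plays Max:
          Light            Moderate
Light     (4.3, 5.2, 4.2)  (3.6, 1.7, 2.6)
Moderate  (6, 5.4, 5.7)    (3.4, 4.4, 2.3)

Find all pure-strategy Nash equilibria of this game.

The pure Nash equilibria are (Light, Light, Heavy), (Moderate, Light, Max), (Moderate, Moderate, Moderate).

Mark each player's best response to every combination of opponents' strategies; a profile where every player is best-responding is a pure Nash equilibrium.
Fleet A against (Light, Moderate): payoffs 0, 1.8 → best response Moderate.
Fleet A against (Light, Heavy): payoffs 3.7, 3.6 → best response Light.
Fleet A against (Light, Max): payoffs 4.3, 6 → best response Moderate.
Fleet A against (Moderate, Moderate): payoffs 1.3, 2.4 → best response Moderate.
Fleet A against (Moderate, Heavy): payoffs 1, 1.7 → best response Moderate.
Fleet A against (Moderate, Max): payoffs 3.6, 3.4 → best response Light.
Fleet B against (Light, Moderate): payoffs 6, 1.5 → best response Light.
Fleet B against (Light, Heavy): payoffs 3.1, 2.6 → best response Light.
Fleet B against (Light, Max): payoffs 5.2, 1.7 → best response Light.
Fleet B against (Moderate, Moderate): payoffs 3.9, 5.4 → best response Moderate.
Fleet B against (Moderate, Heavy): payoffs 1.1, 0.6 → best response Light.
Fleet B against (Moderate, Max): payoffs 5.4, 4.4 → best response Light.
Fleet C against (Light, Light): payoffs 2.8, 5.9, 4.2 → best response Heavy.
Fleet C against (Light, Moderate): payoffs 4.5, 4.3, 2.6 → best response Moderate.
Fleet C against (Moderate, Light): payoffs 0.8, 3.2, 5.7 → best response Max.
Fleet C against (Moderate, Moderate): payoffs 2.8, 0.3, 2.3 → best response Moderate.
Mutual best responses: (Light, Light, Heavy); (Moderate, Light, Max); (Moderate, Moderate, Moderate).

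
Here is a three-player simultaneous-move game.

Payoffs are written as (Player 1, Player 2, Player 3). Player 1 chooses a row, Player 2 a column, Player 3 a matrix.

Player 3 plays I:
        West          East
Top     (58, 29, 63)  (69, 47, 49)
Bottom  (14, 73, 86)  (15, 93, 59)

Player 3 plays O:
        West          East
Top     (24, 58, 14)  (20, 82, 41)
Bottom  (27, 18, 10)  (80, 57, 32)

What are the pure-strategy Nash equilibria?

Player 1 against (West, I): payoffs 58, 14 → best response Top.
Player 1 against (West, O): payoffs 24, 27 → best response Bottom.
Player 1 against (East, I): payoffs 69, 15 → best response Top.
Player 1 against (East, O): payoffs 20, 80 → best response Bottom.
Player 2 against (Top, I): payoffs 29, 47 → best response East.
Player 2 against (Top, O): payoffs 58, 82 → best response East.
Player 2 against (Bottom, I): payoffs 73, 93 → best response East.
Player 2 against (Bottom, O): payoffs 18, 57 → best response East.
Player 3 against (Top, West): payoffs 63, 14 → best response I.
Player 3 against (Top, East): payoffs 49, 41 → best response I.
Player 3 against (Bottom, West): payoffs 86, 10 → best response I.
Player 3 against (Bottom, East): payoffs 59, 32 → best response I.
Mutual best responses: (Top, East, I).

(Top, East, I)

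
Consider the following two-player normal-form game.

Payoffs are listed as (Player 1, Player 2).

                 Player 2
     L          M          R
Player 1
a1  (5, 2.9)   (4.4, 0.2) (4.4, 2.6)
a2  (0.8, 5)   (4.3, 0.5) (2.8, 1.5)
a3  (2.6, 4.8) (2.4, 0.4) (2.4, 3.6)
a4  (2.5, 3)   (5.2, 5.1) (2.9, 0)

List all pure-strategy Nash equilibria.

Player 1 against L: payoffs 5, 0.8, 2.6, 2.5 → best response a1.
Player 1 against M: payoffs 4.4, 4.3, 2.4, 5.2 → best response a4.
Player 1 against R: payoffs 4.4, 2.8, 2.4, 2.9 → best response a1.
Player 2 against a1: payoffs 2.9, 0.2, 2.6 → best response L.
Player 2 against a2: payoffs 5, 0.5, 1.5 → best response L.
Player 2 against a3: payoffs 4.8, 0.4, 3.6 → best response L.
Player 2 against a4: payoffs 3, 5.1, 0 → best response M.
Mutual best responses: (a1, L); (a4, M).

The pure Nash equilibria are (a1, L); (a4, M).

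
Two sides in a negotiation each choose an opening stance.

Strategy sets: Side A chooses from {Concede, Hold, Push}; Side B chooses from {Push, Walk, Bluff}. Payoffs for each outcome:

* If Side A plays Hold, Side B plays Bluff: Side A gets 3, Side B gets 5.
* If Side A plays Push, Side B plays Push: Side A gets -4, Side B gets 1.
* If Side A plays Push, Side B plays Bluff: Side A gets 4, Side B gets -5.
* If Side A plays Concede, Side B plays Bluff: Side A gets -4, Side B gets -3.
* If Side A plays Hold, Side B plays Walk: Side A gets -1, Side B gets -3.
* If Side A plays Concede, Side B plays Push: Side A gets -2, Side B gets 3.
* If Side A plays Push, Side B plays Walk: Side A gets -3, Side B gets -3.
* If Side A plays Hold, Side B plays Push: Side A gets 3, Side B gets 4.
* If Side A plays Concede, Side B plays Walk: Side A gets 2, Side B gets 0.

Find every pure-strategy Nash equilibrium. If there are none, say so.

There is no pure-strategy Nash equilibrium.

Mark each player's best response to every combination of opponents' strategies; a profile where every player is best-responding is a pure Nash equilibrium.
Side A against Push: payoffs -2, 3, -4 → best response Hold.
Side A against Walk: payoffs 2, -1, -3 → best response Concede.
Side A against Bluff: payoffs -4, 3, 4 → best response Push.
Side B against Concede: payoffs 3, 0, -3 → best response Push.
Side B against Hold: payoffs 4, -3, 5 → best response Bluff.
Side B against Push: payoffs 1, -3, -5 → best response Push.
No profile is a mutual best response for all players.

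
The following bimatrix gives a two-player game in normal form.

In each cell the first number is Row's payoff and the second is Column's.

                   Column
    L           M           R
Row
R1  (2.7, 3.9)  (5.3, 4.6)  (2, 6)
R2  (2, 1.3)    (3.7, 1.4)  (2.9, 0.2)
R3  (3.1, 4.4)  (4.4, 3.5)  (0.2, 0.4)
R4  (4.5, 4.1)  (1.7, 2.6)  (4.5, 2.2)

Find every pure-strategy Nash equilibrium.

Mark each player's best response to every combination of opponents' strategies; a profile where every player is best-responding is a pure Nash equilibrium.
Row against L: payoffs 2.7, 2, 3.1, 4.5 → best response R4.
Row against M: payoffs 5.3, 3.7, 4.4, 1.7 → best response R1.
Row against R: payoffs 2, 2.9, 0.2, 4.5 → best response R4.
Column against R1: payoffs 3.9, 4.6, 6 → best response R.
Column against R2: payoffs 1.3, 1.4, 0.2 → best response M.
Column against R3: payoffs 4.4, 3.5, 0.4 → best response L.
Column against R4: payoffs 4.1, 2.6, 2.2 → best response L.
Mutual best responses: (R4, L).

The unique pure-strategy Nash equilibrium is (R4, L).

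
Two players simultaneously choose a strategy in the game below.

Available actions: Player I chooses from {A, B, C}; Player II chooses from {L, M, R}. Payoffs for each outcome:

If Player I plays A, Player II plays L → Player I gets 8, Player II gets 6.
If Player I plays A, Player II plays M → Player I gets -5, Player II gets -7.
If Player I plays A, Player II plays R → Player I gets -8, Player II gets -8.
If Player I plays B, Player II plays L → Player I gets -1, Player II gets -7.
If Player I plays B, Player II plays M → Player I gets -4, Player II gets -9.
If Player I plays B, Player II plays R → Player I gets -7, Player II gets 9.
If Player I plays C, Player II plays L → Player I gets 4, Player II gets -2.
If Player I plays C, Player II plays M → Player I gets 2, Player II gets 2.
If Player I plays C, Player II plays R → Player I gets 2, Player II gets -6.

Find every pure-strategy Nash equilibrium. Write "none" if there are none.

Check each profile: it is a Nash equilibrium iff no player can strictly gain by switching unilaterally.
(A, L): Player I gets 8, best alternative 4; Player II gets 6, best alternative -7. No profitable deviation — NE.
(A, M): Player I can switch to B (-5 → -4). Not NE.
(A, R): Player I can switch to B (-8 → -7). Not NE.
(B, L): Player I can switch to A (-1 → 8). Not NE.
(B, M): Player I can switch to C (-4 → 2). Not NE.
(B, R): Player I can switch to C (-7 → 2). Not NE.
(C, L): Player I can switch to A (4 → 8). Not NE.
(C, M): Player I gets 2, best alternative -4; Player II gets 2, best alternative -2. No profitable deviation — NE.
(The remaining 1 profile has a profitable deviation by the same check.)

Pure-strategy Nash equilibria: (A, L); (C, M)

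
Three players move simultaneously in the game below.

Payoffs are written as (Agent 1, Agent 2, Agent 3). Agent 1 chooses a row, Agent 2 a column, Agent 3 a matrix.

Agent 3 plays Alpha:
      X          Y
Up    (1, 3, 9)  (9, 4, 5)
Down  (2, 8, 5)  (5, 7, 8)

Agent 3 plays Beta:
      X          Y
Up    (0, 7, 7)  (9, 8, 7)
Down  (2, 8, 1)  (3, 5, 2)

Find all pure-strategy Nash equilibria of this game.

Agent 1 against (X, Alpha): payoffs 1, 2 → best response Down.
Agent 1 against (X, Beta): payoffs 0, 2 → best response Down.
Agent 1 against (Y, Alpha): payoffs 9, 5 → best response Up.
Agent 1 against (Y, Beta): payoffs 9, 3 → best response Up.
Agent 2 against (Up, Alpha): payoffs 3, 4 → best response Y.
Agent 2 against (Up, Beta): payoffs 7, 8 → best response Y.
Agent 2 against (Down, Alpha): payoffs 8, 7 → best response X.
Agent 2 against (Down, Beta): payoffs 8, 5 → best response X.
Agent 3 against (Up, X): payoffs 9, 7 → best response Alpha.
Agent 3 against (Up, Y): payoffs 5, 7 → best response Beta.
Agent 3 against (Down, X): payoffs 5, 1 → best response Alpha.
Agent 3 against (Down, Y): payoffs 8, 2 → best response Alpha.
Mutual best responses: (Up, Y, Beta); (Down, X, Alpha).

Pure-strategy Nash equilibria: (Up, Y, Beta); (Down, X, Alpha)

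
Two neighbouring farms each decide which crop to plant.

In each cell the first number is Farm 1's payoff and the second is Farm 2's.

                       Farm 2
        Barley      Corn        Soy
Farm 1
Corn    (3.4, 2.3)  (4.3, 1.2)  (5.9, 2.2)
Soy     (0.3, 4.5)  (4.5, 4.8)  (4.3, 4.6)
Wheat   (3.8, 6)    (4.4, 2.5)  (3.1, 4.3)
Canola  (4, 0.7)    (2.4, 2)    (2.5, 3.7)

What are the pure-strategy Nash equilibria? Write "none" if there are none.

Check each profile: it is a Nash equilibrium iff no player can strictly gain by switching unilaterally.
(Corn, Barley): Farm 1 can switch to Wheat (3.4 → 3.8). Not NE.
(Corn, Corn): Farm 1 can switch to Soy (4.3 → 4.5). Not NE.
(Corn, Soy): Farm 2 can switch to Barley (2.2 → 2.3). Not NE.
(Soy, Barley): Farm 1 can switch to Corn (0.3 → 3.4). Not NE.
(Soy, Corn): Farm 1 gets 4.5, best alternative 4.4; Farm 2 gets 4.8, best alternative 4.6. No profitable deviation — NE.
(Soy, Soy): Farm 1 can switch to Corn (4.3 → 5.9). Not NE.
(Wheat, Barley): Farm 1 can switch to Canola (3.8 → 4). Not NE.
(Wheat, Corn): Farm 1 can switch to Soy (4.4 → 4.5). Not NE.
(Wheat, Soy): Farm 1 can switch to Corn (3.1 → 5.9). Not NE.
(Canola, Barley): Farm 2 can switch to Corn (0.7 → 2). Not NE.
(Canola, Corn): Farm 1 can switch to Corn (2.4 → 4.3). Not NE.
(Canola, Soy): Farm 1 can switch to Corn (2.5 → 5.9). Not NE.

Pure NE: (Soy, Corn)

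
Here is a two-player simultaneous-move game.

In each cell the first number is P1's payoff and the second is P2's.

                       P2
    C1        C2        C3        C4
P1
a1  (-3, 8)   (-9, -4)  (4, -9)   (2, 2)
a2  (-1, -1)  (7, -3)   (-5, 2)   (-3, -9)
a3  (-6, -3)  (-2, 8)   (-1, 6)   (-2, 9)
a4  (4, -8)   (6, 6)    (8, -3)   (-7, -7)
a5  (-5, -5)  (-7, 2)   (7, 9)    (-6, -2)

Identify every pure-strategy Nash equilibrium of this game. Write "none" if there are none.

For each strategy profile, look for a profitable unilateral deviation.
(a1, C1): P1 can switch to a2 (-3 → -1). Not NE.
(a1, C2): P1 can switch to a2 (-9 → 7). Not NE.
(a1, C3): P1 can switch to a4 (4 → 8). Not NE.
(a1, C4): P2 can switch to C1 (2 → 8). Not NE.
(a2, C1): P1 can switch to a4 (-1 → 4). Not NE.
(a2, C2): P2 can switch to C1 (-3 → -1). Not NE.
(a2, C3): P1 can switch to a1 (-5 → 4). Not NE.
(a2, C4): P1 can switch to a1 (-3 → 2). Not NE.
(a3, C1): P1 can switch to a1 (-6 → -3). Not NE.
(a3, C2): P1 can switch to a2 (-2 → 7). Not NE.
(The remaining 10 profiles each have a profitable deviation by the same check.)

This game has no pure Nash equilibrium.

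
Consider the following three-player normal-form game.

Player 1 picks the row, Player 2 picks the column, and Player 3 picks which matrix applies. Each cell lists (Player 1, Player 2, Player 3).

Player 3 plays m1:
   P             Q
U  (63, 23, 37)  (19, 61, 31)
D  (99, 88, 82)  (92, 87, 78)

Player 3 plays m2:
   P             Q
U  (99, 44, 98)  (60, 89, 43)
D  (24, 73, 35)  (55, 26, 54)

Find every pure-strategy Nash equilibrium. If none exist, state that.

Player 1 against (P, m1): payoffs 63, 99 → best response D.
Player 1 against (P, m2): payoffs 99, 24 → best response U.
Player 1 against (Q, m1): payoffs 19, 92 → best response D.
Player 1 against (Q, m2): payoffs 60, 55 → best response U.
Player 2 against (U, m1): payoffs 23, 61 → best response Q.
Player 2 against (U, m2): payoffs 44, 89 → best response Q.
Player 2 against (D, m1): payoffs 88, 87 → best response P.
Player 2 against (D, m2): payoffs 73, 26 → best response P.
Player 3 against (U, P): payoffs 37, 98 → best response m2.
Player 3 against (U, Q): payoffs 31, 43 → best response m2.
Player 3 against (D, P): payoffs 82, 35 → best response m1.
Player 3 against (D, Q): payoffs 78, 54 → best response m1.
Mutual best responses: (U, Q, m2); (D, P, m1).

The pure Nash equilibria are (U, Q, m2), (D, P, m1).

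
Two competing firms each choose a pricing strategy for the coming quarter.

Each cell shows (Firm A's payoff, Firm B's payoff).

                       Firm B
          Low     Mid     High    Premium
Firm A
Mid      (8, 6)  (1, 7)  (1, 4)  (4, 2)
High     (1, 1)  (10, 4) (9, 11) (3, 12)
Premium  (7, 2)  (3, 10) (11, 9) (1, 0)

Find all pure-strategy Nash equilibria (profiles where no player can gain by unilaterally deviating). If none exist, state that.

(Mid, Low): Firm B can switch to Mid (6 → 7). Not NE.
(Mid, Mid): Firm A can switch to High (1 → 10). Not NE.
(Mid, High): Firm A can switch to High (1 → 9). Not NE.
(Mid, Premium): Firm B can switch to Low (2 → 6). Not NE.
(High, Low): Firm A can switch to Mid (1 → 8). Not NE.
(High, Mid): Firm B can switch to High (4 → 11). Not NE.
(High, High): Firm A can switch to Premium (9 → 11). Not NE.
(High, Premium): Firm A can switch to Mid (3 → 4). Not NE.
(The remaining 4 profiles each have a profitable deviation by the same check.)

There is no pure-strategy Nash equilibrium.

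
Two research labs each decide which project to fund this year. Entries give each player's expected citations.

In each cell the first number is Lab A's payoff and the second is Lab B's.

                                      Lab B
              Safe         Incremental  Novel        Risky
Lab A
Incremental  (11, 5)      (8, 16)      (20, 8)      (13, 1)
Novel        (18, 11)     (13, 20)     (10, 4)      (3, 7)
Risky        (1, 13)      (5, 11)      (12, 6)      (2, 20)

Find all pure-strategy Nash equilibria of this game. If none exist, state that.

Pure NE: (Novel, Incremental)

(Incremental, Safe): Lab A can switch to Novel (11 → 18). Not NE.
(Incremental, Incremental): Lab A can switch to Novel (8 → 13). Not NE.
(Incremental, Novel): Lab B can switch to Incremental (8 → 16). Not NE.
(Incremental, Risky): Lab B can switch to Safe (1 → 5). Not NE.
(Novel, Safe): Lab B can switch to Incremental (11 → 20). Not NE.
(Novel, Incremental): Lab A gets 13, best alternative 8; Lab B gets 20, best alternative 11. No profitable deviation — NE.
(Novel, Novel): Lab A can switch to Incremental (10 → 20). Not NE.
(Novel, Risky): Lab A can switch to Incremental (3 → 13). Not NE.
(Risky, Safe): Lab A can switch to Incremental (1 → 11). Not NE.
(Risky, Incremental): Lab A can switch to Incremental (5 → 8). Not NE.
(Risky, Novel): Lab A can switch to Incremental (12 → 20). Not NE.
(Risky, Risky): Lab A can switch to Incremental (2 → 13). Not NE.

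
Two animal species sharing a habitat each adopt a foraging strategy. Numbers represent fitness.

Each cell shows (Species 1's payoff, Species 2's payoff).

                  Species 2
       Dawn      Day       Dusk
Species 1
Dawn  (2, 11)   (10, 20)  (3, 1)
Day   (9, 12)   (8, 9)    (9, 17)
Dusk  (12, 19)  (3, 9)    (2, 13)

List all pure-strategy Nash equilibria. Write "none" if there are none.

(Dawn, Day) and (Day, Dusk) and (Dusk, Dawn)

Species 1 against Dawn: payoffs 2, 9, 12 → best response Dusk.
Species 1 against Day: payoffs 10, 8, 3 → best response Dawn.
Species 1 against Dusk: payoffs 3, 9, 2 → best response Day.
Species 2 against Dawn: payoffs 11, 20, 1 → best response Day.
Species 2 against Day: payoffs 12, 9, 17 → best response Dusk.
Species 2 against Dusk: payoffs 19, 9, 13 → best response Dawn.
Mutual best responses: (Dawn, Day); (Day, Dusk); (Dusk, Dawn).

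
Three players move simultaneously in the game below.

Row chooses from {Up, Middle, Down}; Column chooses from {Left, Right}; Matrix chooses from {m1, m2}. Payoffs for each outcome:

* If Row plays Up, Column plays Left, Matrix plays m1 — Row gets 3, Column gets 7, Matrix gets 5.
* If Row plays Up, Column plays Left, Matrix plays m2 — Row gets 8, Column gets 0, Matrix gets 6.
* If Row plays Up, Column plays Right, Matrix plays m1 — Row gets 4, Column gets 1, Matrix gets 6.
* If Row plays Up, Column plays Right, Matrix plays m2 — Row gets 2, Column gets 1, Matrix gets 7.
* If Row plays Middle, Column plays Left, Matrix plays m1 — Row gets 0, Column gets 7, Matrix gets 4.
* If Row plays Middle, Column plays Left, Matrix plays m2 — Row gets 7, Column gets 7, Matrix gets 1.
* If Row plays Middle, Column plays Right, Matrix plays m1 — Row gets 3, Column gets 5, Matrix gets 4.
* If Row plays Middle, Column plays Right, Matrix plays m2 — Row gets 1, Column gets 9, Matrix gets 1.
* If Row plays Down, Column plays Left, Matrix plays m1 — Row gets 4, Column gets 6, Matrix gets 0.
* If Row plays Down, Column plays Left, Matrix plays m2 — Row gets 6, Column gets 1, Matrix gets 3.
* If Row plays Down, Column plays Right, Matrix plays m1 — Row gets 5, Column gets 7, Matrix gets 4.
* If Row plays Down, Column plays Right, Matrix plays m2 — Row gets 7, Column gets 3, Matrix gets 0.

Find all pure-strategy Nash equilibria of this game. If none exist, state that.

Pure NE: (Down, Right, m1)

Check each profile: it is a Nash equilibrium iff no player can strictly gain by switching unilaterally.
(Up, Left, m1): Row can switch to Down (3 → 4). Not NE.
(Up, Left, m2): Column can switch to Right (0 → 1). Not NE.
(Up, Right, m1): Row can switch to Down (4 → 5). Not NE.
(Up, Right, m2): Row can switch to Down (2 → 7). Not NE.
(Middle, Left, m1): Row can switch to Up (0 → 3). Not NE.
(Middle, Left, m2): Row can switch to Up (7 → 8). Not NE.
(Middle, Right, m1): Row can switch to Up (3 → 4). Not NE.
(Middle, Right, m2): Row can switch to Up (1 → 2). Not NE.
(Down, Left, m1): Column can switch to Right (6 → 7). Not NE.
(Down, Left, m2): Row can switch to Up (6 → 8). Not NE.
(Down, Right, m1): Row gets 5, best alternative 4; Column gets 7, best alternative 6; Matrix gets 4, best alternative 0. No profitable deviation — NE.
(Down, Right, m2): Matrix can switch to m1 (0 → 4). Not NE.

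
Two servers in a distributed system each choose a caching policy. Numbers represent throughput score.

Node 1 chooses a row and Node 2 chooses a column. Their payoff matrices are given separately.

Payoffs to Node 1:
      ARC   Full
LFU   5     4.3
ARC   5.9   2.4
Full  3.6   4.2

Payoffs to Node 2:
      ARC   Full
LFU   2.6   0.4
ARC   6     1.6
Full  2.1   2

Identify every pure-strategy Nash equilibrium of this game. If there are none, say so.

Node 1 against ARC: payoffs 5, 5.9, 3.6 → best response ARC.
Node 1 against Full: payoffs 4.3, 2.4, 4.2 → best response LFU.
Node 2 against LFU: payoffs 2.6, 0.4 → best response ARC.
Node 2 against ARC: payoffs 6, 1.6 → best response ARC.
Node 2 against Full: payoffs 2.1, 2 → best response ARC.
Mutual best responses: (ARC, ARC).

Pure NE: (ARC, ARC)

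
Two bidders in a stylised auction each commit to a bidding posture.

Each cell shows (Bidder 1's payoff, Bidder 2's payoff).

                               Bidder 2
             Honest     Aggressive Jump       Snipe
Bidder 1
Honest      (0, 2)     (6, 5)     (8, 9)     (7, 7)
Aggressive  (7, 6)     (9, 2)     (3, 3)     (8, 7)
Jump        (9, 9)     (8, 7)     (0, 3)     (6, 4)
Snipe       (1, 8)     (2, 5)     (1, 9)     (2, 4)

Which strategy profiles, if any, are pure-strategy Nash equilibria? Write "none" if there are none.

(Honest, Jump), (Aggressive, Snipe), (Jump, Honest)

Check each profile: it is a Nash equilibrium iff no player can strictly gain by switching unilaterally.
(Honest, Honest): Bidder 1 can switch to Aggressive (0 → 7). Not NE.
(Honest, Aggressive): Bidder 1 can switch to Aggressive (6 → 9). Not NE.
(Honest, Jump): Bidder 1 gets 8, best alternative 3; Bidder 2 gets 9, best alternative 7. No profitable deviation — NE.
(Honest, Snipe): Bidder 1 can switch to Aggressive (7 → 8). Not NE.
(Aggressive, Honest): Bidder 1 can switch to Jump (7 → 9). Not NE.
(Aggressive, Aggressive): Bidder 2 can switch to Honest (2 → 6). Not NE.
(Aggressive, Jump): Bidder 1 can switch to Honest (3 → 8). Not NE.
(Aggressive, Snipe): Bidder 1 gets 8, best alternative 7; Bidder 2 gets 7, best alternative 6. No profitable deviation — NE.
(Jump, Honest): Bidder 1 gets 9, best alternative 7; Bidder 2 gets 9, best alternative 7. No profitable deviation — NE.
(Jump, Aggressive): Bidder 1 can switch to Aggressive (8 → 9). Not NE.
(Jump, Jump): Bidder 1 can switch to Honest (0 → 8). Not NE.
(Jump, Snipe): Bidder 1 can switch to Honest (6 → 7). Not NE.
(Snipe, Honest): Bidder 1 can switch to Aggressive (1 → 7). Not NE.
(The remaining 3 profiles each have a profitable deviation by the same check.)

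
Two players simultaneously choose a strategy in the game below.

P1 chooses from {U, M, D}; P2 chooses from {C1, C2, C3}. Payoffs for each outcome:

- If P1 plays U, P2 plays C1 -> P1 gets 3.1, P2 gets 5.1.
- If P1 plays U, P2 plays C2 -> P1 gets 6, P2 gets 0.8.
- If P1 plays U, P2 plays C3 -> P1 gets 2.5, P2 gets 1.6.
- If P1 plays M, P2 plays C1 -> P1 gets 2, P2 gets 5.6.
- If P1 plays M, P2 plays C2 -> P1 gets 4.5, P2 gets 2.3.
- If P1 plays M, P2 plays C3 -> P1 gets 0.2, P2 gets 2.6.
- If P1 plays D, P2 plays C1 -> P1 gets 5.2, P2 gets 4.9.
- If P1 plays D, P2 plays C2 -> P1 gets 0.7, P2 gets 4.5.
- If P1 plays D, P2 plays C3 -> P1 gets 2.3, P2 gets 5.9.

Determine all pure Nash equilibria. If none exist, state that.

Check each profile: it is a Nash equilibrium iff no player can strictly gain by switching unilaterally.
(U, C1): P1 can switch to D (3.1 → 5.2). Not NE.
(U, C2): P2 can switch to C1 (0.8 → 5.1). Not NE.
(U, C3): P2 can switch to C1 (1.6 → 5.1). Not NE.
(M, C1): P1 can switch to U (2 → 3.1). Not NE.
(M, C2): P1 can switch to U (4.5 → 6). Not NE.
(M, C3): P1 can switch to U (0.2 → 2.5). Not NE.
(D, C1): P2 can switch to C3 (4.9 → 5.9). Not NE.
(D, C2): P1 can switch to U (0.7 → 6). Not NE.
(D, C3): P1 can switch to U (2.3 → 2.5). Not NE.

This game has no pure Nash equilibrium.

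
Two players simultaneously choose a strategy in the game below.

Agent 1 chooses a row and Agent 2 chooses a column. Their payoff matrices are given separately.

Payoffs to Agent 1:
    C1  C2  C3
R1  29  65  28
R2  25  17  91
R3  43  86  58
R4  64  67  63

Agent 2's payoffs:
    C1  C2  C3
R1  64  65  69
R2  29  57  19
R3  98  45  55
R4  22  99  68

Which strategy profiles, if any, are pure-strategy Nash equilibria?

none

For each strategy profile, look for a profitable unilateral deviation.
(R1, C1): Agent 1 can switch to R3 (29 → 43). Not NE.
(R1, C2): Agent 1 can switch to R3 (65 → 86). Not NE.
(R1, C3): Agent 1 can switch to R2 (28 → 91). Not NE.
(R2, C1): Agent 1 can switch to R1 (25 → 29). Not NE.
(R2, C2): Agent 1 can switch to R1 (17 → 65). Not NE.
(R2, C3): Agent 2 can switch to C1 (19 → 29). Not NE.
(R3, C1): Agent 1 can switch to R4 (43 → 64). Not NE.
(R3, C2): Agent 2 can switch to C1 (45 → 98). Not NE.
(R3, C3): Agent 1 can switch to R2 (58 → 91). Not NE.
(R4, C1): Agent 2 can switch to C2 (22 → 99). Not NE.
(The remaining 2 profiles each have a profitable deviation by the same check.)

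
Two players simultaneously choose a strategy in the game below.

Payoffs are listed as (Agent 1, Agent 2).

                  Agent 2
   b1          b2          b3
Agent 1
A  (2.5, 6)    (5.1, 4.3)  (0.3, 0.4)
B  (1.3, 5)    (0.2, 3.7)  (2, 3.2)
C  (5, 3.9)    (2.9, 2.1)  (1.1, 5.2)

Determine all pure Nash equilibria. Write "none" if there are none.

This game has no pure Nash equilibrium.

Check each profile: it is a Nash equilibrium iff no player can strictly gain by switching unilaterally.
(A, b1): Agent 1 can switch to C (2.5 → 5). Not NE.
(A, b2): Agent 2 can switch to b1 (4.3 → 6). Not NE.
(A, b3): Agent 1 can switch to B (0.3 → 2). Not NE.
(B, b1): Agent 1 can switch to A (1.3 → 2.5). Not NE.
(B, b2): Agent 1 can switch to A (0.2 → 5.1). Not NE.
(B, b3): Agent 2 can switch to b1 (3.2 → 5). Not NE.
(The remaining 3 profiles each have a profitable deviation by the same check.)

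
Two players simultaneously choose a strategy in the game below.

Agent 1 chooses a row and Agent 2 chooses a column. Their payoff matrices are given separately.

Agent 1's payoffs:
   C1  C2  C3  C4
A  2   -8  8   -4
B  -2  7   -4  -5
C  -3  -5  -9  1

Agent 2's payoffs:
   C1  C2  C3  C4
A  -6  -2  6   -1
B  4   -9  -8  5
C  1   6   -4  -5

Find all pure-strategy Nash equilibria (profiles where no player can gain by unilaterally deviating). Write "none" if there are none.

Agent 1 against C1: payoffs 2, -2, -3 → best response A.
Agent 1 against C2: payoffs -8, 7, -5 → best response B.
Agent 1 against C3: payoffs 8, -4, -9 → best response A.
Agent 1 against C4: payoffs -4, -5, 1 → best response C.
Agent 2 against A: payoffs -6, -2, 6, -1 → best response C3.
Agent 2 against B: payoffs 4, -9, -8, 5 → best response C4.
Agent 2 against C: payoffs 1, 6, -4, -5 → best response C2.
Mutual best responses: (A, C3).

Pure NE: (A, C3)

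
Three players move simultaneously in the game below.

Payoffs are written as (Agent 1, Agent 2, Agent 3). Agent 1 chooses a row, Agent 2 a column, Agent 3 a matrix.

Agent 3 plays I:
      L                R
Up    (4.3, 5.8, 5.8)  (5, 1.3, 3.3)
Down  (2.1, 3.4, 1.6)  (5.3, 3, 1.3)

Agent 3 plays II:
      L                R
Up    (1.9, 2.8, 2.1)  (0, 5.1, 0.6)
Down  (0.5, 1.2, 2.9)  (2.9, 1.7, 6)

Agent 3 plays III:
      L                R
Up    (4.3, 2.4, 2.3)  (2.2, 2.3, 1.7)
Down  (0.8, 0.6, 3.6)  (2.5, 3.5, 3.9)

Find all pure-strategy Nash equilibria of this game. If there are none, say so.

(Up, L, I), (Down, R, II)

Mark each player's best response to every combination of opponents' strategies; a profile where every player is best-responding is a pure Nash equilibrium.
Agent 1 against (L, I): payoffs 4.3, 2.1 → best response Up.
Agent 1 against (L, II): payoffs 1.9, 0.5 → best response Up.
Agent 1 against (L, III): payoffs 4.3, 0.8 → best response Up.
Agent 1 against (R, I): payoffs 5, 5.3 → best response Down.
Agent 1 against (R, II): payoffs 0, 2.9 → best response Down.
Agent 1 against (R, III): payoffs 2.2, 2.5 → best response Down.
Agent 2 against (Up, I): payoffs 5.8, 1.3 → best response L.
Agent 2 against (Up, II): payoffs 2.8, 5.1 → best response R.
Agent 2 against (Up, III): payoffs 2.4, 2.3 → best response L.
Agent 2 against (Down, I): payoffs 3.4, 3 → best response L.
Agent 2 against (Down, II): payoffs 1.2, 1.7 → best response R.
Agent 2 against (Down, III): payoffs 0.6, 3.5 → best response R.
Agent 3 against (Up, L): payoffs 5.8, 2.1, 2.3 → best response I.
Agent 3 against (Up, R): payoffs 3.3, 0.6, 1.7 → best response I.
Agent 3 against (Down, L): payoffs 1.6, 2.9, 3.6 → best response III.
Agent 3 against (Down, R): payoffs 1.3, 6, 3.9 → best response II.
Mutual best responses: (Up, L, I); (Down, R, II).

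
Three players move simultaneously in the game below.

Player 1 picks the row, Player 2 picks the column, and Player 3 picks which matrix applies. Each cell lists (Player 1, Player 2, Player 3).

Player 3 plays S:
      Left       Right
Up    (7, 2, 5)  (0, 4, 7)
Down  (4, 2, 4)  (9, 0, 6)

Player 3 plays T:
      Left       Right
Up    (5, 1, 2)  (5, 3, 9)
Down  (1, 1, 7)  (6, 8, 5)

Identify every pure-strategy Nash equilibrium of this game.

none

Player 1 against (Left, S): payoffs 7, 4 → best response Up.
Player 1 against (Left, T): payoffs 5, 1 → best response Up.
Player 1 against (Right, S): payoffs 0, 9 → best response Down.
Player 1 against (Right, T): payoffs 5, 6 → best response Down.
Player 2 against (Up, S): payoffs 2, 4 → best response Right.
Player 2 against (Up, T): payoffs 1, 3 → best response Right.
Player 2 against (Down, S): payoffs 2, 0 → best response Left.
Player 2 against (Down, T): payoffs 1, 8 → best response Right.
Player 3 against (Up, Left): payoffs 5, 2 → best response S.
Player 3 against (Up, Right): payoffs 7, 9 → best response T.
Player 3 against (Down, Left): payoffs 4, 7 → best response T.
Player 3 against (Down, Right): payoffs 6, 5 → best response S.
No profile is a mutual best response for all players.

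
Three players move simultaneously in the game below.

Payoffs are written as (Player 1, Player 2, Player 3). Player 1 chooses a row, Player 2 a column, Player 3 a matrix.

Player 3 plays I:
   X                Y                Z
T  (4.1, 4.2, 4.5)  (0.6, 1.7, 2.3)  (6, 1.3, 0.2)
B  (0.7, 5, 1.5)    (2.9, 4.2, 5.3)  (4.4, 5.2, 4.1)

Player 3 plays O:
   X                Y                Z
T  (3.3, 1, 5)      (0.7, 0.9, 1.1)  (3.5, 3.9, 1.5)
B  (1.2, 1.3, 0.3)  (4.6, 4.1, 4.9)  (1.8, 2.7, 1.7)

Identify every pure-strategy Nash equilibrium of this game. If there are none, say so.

For each player, find the best response to each opponent profile; mutual best responses are the pure NE.
Player 1 against (X, I): payoffs 4.1, 0.7 → best response T.
Player 1 against (X, O): payoffs 3.3, 1.2 → best response T.
Player 1 against (Y, I): payoffs 0.6, 2.9 → best response B.
Player 1 against (Y, O): payoffs 0.7, 4.6 → best response B.
Player 1 against (Z, I): payoffs 6, 4.4 → best response T.
Player 1 against (Z, O): payoffs 3.5, 1.8 → best response T.
Player 2 against (T, I): payoffs 4.2, 1.7, 1.3 → best response X.
Player 2 against (T, O): payoffs 1, 0.9, 3.9 → best response Z.
Player 2 against (B, I): payoffs 5, 4.2, 5.2 → best response Z.
Player 2 against (B, O): payoffs 1.3, 4.1, 2.7 → best response Y.
Player 3 against (T, X): payoffs 4.5, 5 → best response O.
Player 3 against (T, Y): payoffs 2.3, 1.1 → best response I.
Player 3 against (T, Z): payoffs 0.2, 1.5 → best response O.
Player 3 against (B, X): payoffs 1.5, 0.3 → best response I.
Player 3 against (B, Y): payoffs 5.3, 4.9 → best response I.
Player 3 against (B, Z): payoffs 4.1, 1.7 → best response I.
Mutual best responses: (T, Z, O).

Pure NE: (T, Z, O)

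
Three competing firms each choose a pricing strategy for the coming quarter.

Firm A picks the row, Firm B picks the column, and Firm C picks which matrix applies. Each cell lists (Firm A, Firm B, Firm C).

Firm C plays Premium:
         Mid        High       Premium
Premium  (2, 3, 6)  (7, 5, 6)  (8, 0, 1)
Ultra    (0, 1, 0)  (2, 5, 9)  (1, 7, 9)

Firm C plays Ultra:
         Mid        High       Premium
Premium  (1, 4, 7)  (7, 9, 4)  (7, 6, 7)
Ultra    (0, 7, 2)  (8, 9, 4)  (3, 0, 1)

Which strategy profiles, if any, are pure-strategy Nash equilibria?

Firm A against (Mid, Premium): payoffs 2, 0 → best response Premium.
Firm A against (Mid, Ultra): payoffs 1, 0 → best response Premium.
Firm A against (High, Premium): payoffs 7, 2 → best response Premium.
Firm A against (High, Ultra): payoffs 7, 8 → best response Ultra.
Firm A against (Premium, Premium): payoffs 8, 1 → best response Premium.
Firm A against (Premium, Ultra): payoffs 7, 3 → best response Premium.
Firm B against (Premium, Premium): payoffs 3, 5, 0 → best response High.
Firm B against (Premium, Ultra): payoffs 4, 9, 6 → best response High.
Firm B against (Ultra, Premium): payoffs 1, 5, 7 → best response Premium.
Firm B against (Ultra, Ultra): payoffs 7, 9, 0 → best response High.
Firm C against (Premium, Mid): payoffs 6, 7 → best response Ultra.
Firm C against (Premium, High): payoffs 6, 4 → best response Premium.
Firm C against (Premium, Premium): payoffs 1, 7 → best response Ultra.
Firm C against (Ultra, Mid): payoffs 0, 2 → best response Ultra.
Firm C against (Ultra, High): payoffs 9, 4 → best response Premium.
Firm C against (Ultra, Premium): payoffs 9, 1 → best response Premium.
Mutual best responses: (Premium, High, Premium).

Pure NE: (Premium, High, Premium)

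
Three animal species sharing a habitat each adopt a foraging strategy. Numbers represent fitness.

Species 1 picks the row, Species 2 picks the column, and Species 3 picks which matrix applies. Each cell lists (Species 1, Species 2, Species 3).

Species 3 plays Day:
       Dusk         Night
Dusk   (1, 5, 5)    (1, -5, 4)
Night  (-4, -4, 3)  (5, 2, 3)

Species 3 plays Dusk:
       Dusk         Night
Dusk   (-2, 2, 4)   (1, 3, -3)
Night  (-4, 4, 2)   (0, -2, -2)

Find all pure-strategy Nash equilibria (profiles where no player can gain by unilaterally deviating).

The pure Nash equilibria are (Dusk, Dusk, Day) and (Night, Night, Day).

For each strategy profile, look for a profitable unilateral deviation.
(Dusk, Dusk, Day): Species 1 gets 1, best alternative -4; Species 2 gets 5, best alternative -5; Species 3 gets 5, best alternative 4. No profitable deviation — NE.
(Dusk, Dusk, Dusk): Species 2 can switch to Night (2 → 3). Not NE.
(Dusk, Night, Day): Species 1 can switch to Night (1 → 5). Not NE.
(Dusk, Night, Dusk): Species 3 can switch to Day (-3 → 4). Not NE.
(Night, Dusk, Day): Species 1 can switch to Dusk (-4 → 1). Not NE.
(Night, Dusk, Dusk): Species 1 can switch to Dusk (-4 → -2). Not NE.
(Night, Night, Day): Species 1 gets 5, best alternative 1; Species 2 gets 2, best alternative -4; Species 3 gets 3, best alternative -2. No profitable deviation — NE.
(Night, Night, Dusk): Species 1 can switch to Dusk (0 → 1). Not NE.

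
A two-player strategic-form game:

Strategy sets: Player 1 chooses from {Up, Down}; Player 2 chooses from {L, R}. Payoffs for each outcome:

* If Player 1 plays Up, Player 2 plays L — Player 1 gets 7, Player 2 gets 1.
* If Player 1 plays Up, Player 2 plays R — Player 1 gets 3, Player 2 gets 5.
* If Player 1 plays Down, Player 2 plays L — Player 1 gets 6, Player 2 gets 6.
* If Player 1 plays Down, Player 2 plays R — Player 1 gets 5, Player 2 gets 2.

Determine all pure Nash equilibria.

(Up, L): Player 2 can switch to R (1 → 5). Not NE.
(Up, R): Player 1 can switch to Down (3 → 5). Not NE.
(Down, L): Player 1 can switch to Up (6 → 7). Not NE.
(Down, R): Player 2 can switch to L (2 → 6). Not NE.

none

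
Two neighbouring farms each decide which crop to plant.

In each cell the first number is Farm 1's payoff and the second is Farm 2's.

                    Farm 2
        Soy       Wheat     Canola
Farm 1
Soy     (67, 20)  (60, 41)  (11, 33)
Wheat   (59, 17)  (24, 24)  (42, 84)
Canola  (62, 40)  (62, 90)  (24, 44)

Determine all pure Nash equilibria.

(Wheat, Canola); (Canola, Wheat)

Farm 1 against Soy: payoffs 67, 59, 62 → best response Soy.
Farm 1 against Wheat: payoffs 60, 24, 62 → best response Canola.
Farm 1 against Canola: payoffs 11, 42, 24 → best response Wheat.
Farm 2 against Soy: payoffs 20, 41, 33 → best response Wheat.
Farm 2 against Wheat: payoffs 17, 24, 84 → best response Canola.
Farm 2 against Canola: payoffs 40, 90, 44 → best response Wheat.
Mutual best responses: (Wheat, Canola); (Canola, Wheat).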